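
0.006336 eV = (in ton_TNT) 2.426e-31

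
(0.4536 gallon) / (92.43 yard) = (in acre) 5.02e-09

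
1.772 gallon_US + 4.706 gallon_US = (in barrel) 0.1542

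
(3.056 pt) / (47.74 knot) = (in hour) 1.219e-08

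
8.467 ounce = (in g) 240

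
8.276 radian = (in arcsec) 1.707e+06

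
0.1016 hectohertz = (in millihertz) 1.016e+04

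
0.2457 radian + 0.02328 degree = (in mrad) 246.1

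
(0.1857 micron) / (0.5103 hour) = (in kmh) 3.639e-10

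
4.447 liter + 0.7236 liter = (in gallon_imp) 1.137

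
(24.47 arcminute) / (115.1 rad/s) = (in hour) 1.718e-08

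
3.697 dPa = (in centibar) 0.0003697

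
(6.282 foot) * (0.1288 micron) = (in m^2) 2.466e-07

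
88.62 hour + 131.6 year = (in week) 6863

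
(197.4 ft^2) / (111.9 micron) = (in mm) 1.639e+08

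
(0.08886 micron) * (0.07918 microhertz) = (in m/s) 7.036e-15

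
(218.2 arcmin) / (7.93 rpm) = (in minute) 0.001274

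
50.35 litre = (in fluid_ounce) 1703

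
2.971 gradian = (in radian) 0.04667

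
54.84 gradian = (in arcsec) 1.777e+05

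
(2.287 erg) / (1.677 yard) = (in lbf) 3.353e-08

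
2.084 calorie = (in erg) 8.719e+07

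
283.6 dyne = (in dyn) 283.6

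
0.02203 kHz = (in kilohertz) 0.02203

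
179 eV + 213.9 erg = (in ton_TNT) 5.112e-15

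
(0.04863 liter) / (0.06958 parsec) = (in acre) 5.597e-24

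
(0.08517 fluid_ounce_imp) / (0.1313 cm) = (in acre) 4.554e-07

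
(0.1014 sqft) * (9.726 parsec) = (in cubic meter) 2.827e+15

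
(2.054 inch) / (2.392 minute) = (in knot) 0.0007066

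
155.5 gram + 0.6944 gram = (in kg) 0.1562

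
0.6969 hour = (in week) 0.004148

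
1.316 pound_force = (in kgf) 0.5969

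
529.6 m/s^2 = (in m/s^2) 529.6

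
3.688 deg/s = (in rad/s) 0.06437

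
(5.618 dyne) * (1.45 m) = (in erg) 814.6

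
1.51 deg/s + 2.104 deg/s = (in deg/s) 3.614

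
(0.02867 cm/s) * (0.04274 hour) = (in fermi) 4.411e+13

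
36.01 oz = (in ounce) 36.01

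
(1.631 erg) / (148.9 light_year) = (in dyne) 1.158e-20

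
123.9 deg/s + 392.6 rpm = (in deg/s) 2480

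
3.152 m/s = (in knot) 6.127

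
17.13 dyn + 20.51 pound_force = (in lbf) 20.51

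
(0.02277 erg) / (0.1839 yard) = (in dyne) 0.001354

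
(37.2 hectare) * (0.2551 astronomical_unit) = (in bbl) 8.929e+16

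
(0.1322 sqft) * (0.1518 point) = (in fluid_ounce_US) 0.02224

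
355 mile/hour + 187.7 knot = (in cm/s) 2.553e+04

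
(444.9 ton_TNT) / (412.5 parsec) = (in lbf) 3.288e-08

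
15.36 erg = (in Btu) 1.456e-09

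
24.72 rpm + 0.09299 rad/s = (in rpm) 25.61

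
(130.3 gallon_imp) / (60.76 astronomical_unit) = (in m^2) 6.517e-14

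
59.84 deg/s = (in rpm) 9.973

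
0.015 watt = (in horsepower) 2.012e-05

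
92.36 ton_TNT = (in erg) 3.864e+18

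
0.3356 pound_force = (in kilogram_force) 0.1522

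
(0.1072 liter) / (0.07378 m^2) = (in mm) 1.453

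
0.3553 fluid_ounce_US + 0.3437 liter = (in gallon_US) 0.09357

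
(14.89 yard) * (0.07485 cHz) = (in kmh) 0.03669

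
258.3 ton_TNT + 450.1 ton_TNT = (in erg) 2.964e+19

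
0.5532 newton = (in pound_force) 0.1244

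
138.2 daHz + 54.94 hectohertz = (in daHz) 687.6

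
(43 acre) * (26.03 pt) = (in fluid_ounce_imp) 5.624e+07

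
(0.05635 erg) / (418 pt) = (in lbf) 8.591e-09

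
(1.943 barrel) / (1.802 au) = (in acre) 2.832e-16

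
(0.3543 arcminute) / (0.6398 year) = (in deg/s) 2.927e-10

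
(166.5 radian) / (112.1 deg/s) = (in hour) 0.02364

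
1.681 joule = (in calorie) 0.4018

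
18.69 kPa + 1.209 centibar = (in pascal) 1.99e+04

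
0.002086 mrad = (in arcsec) 0.4303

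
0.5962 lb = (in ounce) 9.539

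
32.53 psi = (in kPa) 224.3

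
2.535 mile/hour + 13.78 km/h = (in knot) 9.643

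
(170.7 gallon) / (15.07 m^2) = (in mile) 2.664e-05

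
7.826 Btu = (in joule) 8257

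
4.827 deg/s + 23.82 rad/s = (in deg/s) 1370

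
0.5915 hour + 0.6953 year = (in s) 2.193e+07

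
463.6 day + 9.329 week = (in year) 1.449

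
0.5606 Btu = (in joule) 591.5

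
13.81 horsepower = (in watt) 1.03e+04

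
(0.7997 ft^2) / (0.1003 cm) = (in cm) 7407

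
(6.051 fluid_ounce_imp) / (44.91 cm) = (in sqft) 0.004121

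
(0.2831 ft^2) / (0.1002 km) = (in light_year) 2.774e-20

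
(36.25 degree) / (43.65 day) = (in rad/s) 1.678e-07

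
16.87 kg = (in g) 1.687e+04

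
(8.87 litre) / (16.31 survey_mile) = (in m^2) 3.379e-07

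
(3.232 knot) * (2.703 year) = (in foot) 4.65e+08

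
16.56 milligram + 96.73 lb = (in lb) 96.73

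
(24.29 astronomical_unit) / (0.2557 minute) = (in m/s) 2.368e+11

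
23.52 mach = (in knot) 1.557e+04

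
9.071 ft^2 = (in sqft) 9.071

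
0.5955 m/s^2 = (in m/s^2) 0.5955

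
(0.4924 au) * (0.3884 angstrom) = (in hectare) 0.0002861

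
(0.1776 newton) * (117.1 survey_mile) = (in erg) 3.347e+11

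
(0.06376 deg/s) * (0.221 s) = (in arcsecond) 50.73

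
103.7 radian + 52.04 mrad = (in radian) 103.8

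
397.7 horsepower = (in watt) 2.966e+05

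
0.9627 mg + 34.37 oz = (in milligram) 9.744e+05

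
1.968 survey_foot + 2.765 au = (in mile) 2.57e+08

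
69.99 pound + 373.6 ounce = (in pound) 93.34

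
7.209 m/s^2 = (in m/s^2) 7.209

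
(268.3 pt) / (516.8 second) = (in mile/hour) 0.0004097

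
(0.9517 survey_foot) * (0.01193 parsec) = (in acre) 2.639e+10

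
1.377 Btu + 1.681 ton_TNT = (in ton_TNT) 1.681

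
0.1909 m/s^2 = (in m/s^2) 0.1909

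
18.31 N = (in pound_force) 4.116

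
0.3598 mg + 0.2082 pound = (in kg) 0.09444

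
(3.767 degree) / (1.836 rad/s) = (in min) 0.0005968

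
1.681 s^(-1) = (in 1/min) 100.9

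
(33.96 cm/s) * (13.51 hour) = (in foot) 5.419e+04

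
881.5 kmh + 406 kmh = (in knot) 695.2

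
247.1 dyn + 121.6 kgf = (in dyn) 1.192e+08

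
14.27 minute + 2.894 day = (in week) 0.4148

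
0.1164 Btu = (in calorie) 29.35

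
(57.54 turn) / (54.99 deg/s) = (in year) 1.194e-05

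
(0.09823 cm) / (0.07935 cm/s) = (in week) 2.047e-06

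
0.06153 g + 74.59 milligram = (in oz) 0.004801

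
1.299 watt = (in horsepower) 0.001742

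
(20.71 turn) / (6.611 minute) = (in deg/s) 18.8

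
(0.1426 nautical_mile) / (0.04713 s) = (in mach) 16.46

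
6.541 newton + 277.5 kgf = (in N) 2728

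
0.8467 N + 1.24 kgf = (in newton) 13.01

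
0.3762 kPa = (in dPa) 3762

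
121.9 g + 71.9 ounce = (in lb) 4.762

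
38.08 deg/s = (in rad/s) 0.6646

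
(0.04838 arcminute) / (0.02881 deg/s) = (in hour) 7.774e-06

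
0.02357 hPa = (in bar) 2.357e-05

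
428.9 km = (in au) 2.867e-06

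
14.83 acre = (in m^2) 6.001e+04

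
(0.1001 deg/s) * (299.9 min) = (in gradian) 2001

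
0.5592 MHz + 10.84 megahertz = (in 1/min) 6.84e+08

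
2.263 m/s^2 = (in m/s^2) 2.263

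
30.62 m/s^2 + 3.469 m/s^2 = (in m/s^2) 34.09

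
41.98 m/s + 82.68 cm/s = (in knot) 83.21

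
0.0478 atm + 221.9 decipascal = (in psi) 0.7057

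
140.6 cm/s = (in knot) 2.733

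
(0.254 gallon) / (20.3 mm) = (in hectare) 4.736e-06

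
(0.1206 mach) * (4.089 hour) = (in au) 4.041e-06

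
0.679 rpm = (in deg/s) 4.074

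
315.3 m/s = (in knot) 612.9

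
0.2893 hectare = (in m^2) 2893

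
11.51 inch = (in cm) 29.24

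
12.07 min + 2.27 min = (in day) 0.009958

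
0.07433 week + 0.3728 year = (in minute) 1.967e+05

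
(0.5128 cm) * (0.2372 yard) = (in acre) 2.748e-07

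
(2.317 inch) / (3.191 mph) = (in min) 0.0006876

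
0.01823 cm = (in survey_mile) 1.133e-07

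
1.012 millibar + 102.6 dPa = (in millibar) 1.115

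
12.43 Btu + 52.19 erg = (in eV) 8.185e+22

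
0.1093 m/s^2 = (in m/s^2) 0.1093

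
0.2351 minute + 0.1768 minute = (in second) 24.71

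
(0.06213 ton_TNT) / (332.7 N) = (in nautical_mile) 421.9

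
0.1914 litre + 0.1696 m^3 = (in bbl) 1.068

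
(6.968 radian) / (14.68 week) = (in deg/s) 4.497e-05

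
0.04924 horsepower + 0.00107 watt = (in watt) 36.72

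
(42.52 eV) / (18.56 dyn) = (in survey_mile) 2.281e-17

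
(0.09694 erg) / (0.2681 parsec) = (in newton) 1.172e-24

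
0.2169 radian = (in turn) 0.03452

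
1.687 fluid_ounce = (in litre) 0.04989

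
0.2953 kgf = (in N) 2.896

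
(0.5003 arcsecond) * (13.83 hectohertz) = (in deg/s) 0.1922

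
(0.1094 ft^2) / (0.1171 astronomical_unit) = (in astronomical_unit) 3.878e-24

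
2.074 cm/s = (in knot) 0.04032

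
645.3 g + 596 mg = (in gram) 645.9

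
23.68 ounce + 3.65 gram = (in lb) 1.488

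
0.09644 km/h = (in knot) 0.05207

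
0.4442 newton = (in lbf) 0.09986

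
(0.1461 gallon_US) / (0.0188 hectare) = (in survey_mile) 1.828e-09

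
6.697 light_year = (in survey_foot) 2.079e+17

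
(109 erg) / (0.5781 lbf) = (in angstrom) 4.239e+04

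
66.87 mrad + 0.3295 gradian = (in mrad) 72.05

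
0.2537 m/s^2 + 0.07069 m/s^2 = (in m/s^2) 0.3244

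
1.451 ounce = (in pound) 0.09069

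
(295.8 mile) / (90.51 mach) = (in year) 4.898e-07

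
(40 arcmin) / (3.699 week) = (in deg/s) 2.98e-07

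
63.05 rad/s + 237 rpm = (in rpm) 839.1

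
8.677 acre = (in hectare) 3.511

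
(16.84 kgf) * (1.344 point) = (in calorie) 0.01871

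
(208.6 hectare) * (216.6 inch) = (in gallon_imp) 2.524e+09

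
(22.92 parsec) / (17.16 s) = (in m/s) 4.121e+16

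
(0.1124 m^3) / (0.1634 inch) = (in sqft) 291.5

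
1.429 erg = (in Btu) 1.354e-10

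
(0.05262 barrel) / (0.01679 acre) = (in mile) 7.651e-08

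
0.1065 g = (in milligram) 106.5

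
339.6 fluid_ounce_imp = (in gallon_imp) 2.123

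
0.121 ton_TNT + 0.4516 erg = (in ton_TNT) 0.121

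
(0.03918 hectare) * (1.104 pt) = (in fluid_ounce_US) 5160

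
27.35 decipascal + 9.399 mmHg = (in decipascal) 1.256e+04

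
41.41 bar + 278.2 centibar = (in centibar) 4419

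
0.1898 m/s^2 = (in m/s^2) 0.1898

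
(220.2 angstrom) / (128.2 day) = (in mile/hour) 4.447e-15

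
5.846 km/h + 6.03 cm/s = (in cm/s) 168.4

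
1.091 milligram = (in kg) 1.091e-06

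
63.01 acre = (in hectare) 25.5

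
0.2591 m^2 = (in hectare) 2.591e-05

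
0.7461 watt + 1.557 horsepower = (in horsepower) 1.558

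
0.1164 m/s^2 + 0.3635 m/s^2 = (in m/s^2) 0.4799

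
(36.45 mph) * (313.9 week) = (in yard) 3.383e+09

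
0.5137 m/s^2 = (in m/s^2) 0.5137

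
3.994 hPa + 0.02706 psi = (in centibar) 0.586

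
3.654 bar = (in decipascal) 3.654e+06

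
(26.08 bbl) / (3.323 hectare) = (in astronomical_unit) 8.341e-16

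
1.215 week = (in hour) 204.1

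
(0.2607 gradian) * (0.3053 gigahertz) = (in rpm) 1.194e+07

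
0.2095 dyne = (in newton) 2.095e-06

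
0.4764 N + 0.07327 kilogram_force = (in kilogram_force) 0.1218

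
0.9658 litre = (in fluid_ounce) 32.66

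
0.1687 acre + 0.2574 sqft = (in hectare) 0.06827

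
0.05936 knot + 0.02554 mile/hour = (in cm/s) 4.195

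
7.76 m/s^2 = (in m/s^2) 7.76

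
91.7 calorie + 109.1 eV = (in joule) 383.7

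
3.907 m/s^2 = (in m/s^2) 3.907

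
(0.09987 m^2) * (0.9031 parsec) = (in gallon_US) 7.352e+17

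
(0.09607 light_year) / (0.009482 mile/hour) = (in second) 2.144e+17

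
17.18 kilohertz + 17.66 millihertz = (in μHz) 1.718e+10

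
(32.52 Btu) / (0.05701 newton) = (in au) 4.023e-06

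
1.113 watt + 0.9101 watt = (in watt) 2.023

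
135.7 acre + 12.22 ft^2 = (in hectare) 54.92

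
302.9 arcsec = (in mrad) 1.469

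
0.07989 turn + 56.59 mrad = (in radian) 0.5586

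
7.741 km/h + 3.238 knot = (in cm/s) 381.6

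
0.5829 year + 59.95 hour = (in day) 215.3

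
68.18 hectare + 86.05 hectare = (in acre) 381.1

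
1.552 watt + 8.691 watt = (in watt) 10.24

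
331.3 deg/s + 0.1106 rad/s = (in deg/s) 337.6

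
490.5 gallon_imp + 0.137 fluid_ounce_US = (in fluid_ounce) 7.54e+04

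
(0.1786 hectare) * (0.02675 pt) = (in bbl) 0.106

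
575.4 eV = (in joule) 9.219e-17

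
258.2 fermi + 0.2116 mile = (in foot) 1117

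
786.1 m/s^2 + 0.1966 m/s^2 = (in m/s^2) 786.3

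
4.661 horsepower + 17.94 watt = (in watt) 3494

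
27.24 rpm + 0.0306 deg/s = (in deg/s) 163.5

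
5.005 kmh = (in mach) 0.004083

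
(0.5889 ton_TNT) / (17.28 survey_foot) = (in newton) 4.678e+08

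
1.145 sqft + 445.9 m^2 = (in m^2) 446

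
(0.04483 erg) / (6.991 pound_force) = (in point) 4.086e-07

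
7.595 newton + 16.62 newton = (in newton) 24.21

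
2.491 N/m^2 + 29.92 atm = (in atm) 29.92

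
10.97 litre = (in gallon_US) 2.898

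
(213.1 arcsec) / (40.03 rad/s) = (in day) 2.987e-10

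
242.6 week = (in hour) 4.076e+04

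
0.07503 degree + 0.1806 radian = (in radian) 0.1819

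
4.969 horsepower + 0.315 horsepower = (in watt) 3940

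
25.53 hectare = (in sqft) 2.748e+06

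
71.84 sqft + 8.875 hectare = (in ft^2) 9.554e+05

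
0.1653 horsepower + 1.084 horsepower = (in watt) 931.6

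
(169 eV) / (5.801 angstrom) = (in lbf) 1.049e-08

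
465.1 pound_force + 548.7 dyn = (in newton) 2069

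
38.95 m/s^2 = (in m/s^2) 38.95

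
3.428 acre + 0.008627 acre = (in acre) 3.437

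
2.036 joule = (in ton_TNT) 4.866e-10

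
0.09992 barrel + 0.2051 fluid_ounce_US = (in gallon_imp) 3.496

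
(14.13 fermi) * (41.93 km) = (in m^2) 5.925e-10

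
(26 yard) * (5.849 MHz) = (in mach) 4.084e+05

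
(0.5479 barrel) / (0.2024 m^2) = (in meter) 0.4304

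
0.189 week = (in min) 1905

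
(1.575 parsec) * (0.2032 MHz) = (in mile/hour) 2.209e+22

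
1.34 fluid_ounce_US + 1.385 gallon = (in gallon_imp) 1.162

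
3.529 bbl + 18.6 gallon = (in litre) 631.5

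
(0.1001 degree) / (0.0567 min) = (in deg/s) 0.02942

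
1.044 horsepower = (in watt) 778.5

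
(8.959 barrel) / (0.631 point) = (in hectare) 0.6399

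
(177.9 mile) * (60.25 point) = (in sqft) 6.55e+04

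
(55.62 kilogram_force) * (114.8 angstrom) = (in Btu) 5.935e-09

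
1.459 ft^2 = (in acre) 3.349e-05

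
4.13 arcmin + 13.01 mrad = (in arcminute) 48.86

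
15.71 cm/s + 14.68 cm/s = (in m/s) 0.3039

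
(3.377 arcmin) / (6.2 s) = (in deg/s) 0.009078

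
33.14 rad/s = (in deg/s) 1899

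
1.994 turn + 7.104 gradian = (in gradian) 804.7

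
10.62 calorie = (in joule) 44.43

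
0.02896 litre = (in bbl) 0.0001822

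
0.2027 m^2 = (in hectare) 2.027e-05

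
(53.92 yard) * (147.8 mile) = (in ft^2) 1.262e+08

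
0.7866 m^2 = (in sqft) 8.467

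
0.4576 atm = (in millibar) 463.7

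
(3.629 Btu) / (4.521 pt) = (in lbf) 5.397e+05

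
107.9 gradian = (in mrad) 1695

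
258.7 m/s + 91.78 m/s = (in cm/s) 3.505e+04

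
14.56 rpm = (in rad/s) 1.525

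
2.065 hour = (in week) 0.01229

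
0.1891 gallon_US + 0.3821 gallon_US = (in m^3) 0.002162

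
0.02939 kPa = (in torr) 0.2204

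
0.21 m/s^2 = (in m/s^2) 0.21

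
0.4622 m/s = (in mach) 0.001357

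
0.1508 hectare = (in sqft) 1.623e+04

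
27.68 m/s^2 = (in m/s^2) 27.68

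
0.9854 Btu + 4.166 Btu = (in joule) 5435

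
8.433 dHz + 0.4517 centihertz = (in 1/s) 0.8478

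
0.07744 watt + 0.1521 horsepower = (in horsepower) 0.1522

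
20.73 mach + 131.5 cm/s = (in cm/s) 7.06e+05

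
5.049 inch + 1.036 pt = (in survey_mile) 7.991e-05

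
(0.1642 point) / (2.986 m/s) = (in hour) 5.389e-09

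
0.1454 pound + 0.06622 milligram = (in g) 65.95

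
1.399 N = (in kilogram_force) 0.1427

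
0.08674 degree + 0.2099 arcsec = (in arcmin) 5.208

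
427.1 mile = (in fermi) 6.874e+20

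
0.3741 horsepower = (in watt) 279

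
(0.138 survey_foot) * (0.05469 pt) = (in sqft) 8.735e-06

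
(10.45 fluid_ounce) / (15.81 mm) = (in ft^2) 0.2104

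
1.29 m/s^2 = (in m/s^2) 1.29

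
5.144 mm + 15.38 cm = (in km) 0.0001589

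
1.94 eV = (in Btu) 2.946e-22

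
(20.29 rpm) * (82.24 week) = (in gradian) 6.728e+09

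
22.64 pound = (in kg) 10.27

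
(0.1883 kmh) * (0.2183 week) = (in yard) 7552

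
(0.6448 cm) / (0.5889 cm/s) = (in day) 1.267e-05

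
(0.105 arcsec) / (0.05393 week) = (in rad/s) 1.561e-11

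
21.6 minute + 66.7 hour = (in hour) 67.06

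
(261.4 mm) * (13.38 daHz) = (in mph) 78.24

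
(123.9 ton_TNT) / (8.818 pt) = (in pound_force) 3.746e+13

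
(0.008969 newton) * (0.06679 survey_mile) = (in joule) 0.9641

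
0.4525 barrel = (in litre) 71.94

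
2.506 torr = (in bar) 0.003341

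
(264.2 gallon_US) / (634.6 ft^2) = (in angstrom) 1.696e+08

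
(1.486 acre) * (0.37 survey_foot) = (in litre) 6.782e+05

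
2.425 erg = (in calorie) 5.796e-08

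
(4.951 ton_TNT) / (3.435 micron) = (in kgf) 6.149e+14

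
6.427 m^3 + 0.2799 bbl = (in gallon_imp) 1424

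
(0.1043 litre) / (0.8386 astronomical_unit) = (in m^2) 8.314e-16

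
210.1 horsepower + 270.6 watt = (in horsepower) 210.5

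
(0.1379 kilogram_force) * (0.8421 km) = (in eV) 7.108e+21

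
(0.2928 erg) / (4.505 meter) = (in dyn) 0.0006499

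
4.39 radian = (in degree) 251.5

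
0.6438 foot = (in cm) 19.62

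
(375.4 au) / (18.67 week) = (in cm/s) 4.974e+08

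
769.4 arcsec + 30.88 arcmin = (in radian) 0.01271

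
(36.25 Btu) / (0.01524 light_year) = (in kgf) 2.705e-11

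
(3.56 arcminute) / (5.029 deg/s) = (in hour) 3.277e-06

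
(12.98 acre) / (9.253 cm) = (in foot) 1.862e+06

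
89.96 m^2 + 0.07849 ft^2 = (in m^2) 89.97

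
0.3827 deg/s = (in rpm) 0.06378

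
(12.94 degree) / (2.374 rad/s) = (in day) 1.101e-06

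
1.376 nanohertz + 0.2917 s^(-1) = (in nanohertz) 2.917e+08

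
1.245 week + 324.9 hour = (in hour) 534.1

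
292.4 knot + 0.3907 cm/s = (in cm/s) 1.504e+04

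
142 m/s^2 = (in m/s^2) 142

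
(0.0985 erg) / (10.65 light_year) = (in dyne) 9.776e-21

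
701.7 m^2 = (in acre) 0.1734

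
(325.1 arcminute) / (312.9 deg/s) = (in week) 2.863e-08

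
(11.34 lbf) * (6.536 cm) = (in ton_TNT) 7.88e-10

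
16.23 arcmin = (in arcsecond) 973.8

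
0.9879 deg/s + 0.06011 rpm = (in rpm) 0.2248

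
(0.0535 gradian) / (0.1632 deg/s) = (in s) 0.295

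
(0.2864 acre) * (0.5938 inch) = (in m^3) 17.48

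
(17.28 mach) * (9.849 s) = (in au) 3.874e-07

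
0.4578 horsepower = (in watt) 341.4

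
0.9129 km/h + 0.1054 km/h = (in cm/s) 28.29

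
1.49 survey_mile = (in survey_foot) 7867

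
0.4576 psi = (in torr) 23.66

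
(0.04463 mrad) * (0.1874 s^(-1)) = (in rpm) 7.987e-05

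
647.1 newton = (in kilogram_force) 65.99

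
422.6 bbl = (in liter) 6.719e+04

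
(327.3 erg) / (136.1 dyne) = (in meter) 0.02405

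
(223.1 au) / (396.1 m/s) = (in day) 9.752e+05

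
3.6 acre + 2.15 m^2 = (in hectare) 1.457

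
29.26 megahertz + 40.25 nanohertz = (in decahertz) 2.926e+06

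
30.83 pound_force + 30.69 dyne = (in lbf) 30.83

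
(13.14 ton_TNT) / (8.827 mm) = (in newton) 6.228e+12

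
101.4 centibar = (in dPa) 1.014e+06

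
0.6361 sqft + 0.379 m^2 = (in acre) 0.0001083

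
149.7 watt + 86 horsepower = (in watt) 6.428e+04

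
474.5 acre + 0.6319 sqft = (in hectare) 192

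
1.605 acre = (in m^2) 6495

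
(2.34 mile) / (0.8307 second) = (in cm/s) 4.533e+05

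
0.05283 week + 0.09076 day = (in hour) 11.05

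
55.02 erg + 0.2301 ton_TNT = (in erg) 9.627e+15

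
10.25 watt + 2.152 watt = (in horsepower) 0.01663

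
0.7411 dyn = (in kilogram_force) 7.557e-07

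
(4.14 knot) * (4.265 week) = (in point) 1.557e+10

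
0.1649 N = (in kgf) 0.01682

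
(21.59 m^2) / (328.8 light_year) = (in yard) 7.59e-18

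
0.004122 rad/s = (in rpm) 0.03936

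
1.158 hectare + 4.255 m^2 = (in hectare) 1.158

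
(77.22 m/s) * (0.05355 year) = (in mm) 1.304e+11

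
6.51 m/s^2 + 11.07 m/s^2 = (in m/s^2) 17.58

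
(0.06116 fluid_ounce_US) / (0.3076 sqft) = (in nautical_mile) 3.418e-08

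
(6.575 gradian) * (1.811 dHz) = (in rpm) 0.1786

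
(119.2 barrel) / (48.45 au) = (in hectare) 2.615e-16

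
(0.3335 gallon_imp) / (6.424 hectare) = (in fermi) 2.36e+07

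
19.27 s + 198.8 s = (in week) 0.0003606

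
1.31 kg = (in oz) 46.21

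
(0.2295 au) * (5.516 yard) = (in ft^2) 1.864e+12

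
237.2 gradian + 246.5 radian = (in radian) 250.2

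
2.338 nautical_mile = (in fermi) 4.33e+18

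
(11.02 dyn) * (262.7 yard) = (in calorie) 0.006327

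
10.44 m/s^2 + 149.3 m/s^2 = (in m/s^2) 159.7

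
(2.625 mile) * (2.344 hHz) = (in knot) 1.925e+06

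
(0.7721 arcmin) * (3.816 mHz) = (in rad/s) 8.571e-07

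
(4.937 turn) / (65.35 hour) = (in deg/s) 0.007555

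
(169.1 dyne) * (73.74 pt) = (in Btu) 4.169e-08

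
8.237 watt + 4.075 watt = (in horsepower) 0.01651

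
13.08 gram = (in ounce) 0.4614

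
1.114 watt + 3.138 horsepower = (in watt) 2341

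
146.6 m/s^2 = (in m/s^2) 146.6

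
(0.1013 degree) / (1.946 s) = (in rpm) 0.008676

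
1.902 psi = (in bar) 0.1311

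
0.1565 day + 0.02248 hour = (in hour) 3.778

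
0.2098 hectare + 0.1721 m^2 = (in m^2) 2098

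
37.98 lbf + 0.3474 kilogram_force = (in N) 172.4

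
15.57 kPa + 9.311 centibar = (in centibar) 24.88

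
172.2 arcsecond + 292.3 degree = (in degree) 292.3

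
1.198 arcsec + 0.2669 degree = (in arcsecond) 962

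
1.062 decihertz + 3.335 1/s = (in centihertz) 344.1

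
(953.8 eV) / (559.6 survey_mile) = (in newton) 1.697e-22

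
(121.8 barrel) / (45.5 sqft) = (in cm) 458.1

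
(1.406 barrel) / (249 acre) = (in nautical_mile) 1.198e-10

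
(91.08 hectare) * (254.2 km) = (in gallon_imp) 5.093e+13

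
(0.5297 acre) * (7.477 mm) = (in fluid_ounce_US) 5.42e+05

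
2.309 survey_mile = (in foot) 1.219e+04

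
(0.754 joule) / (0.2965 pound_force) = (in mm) 571.7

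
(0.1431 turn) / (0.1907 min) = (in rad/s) 0.07858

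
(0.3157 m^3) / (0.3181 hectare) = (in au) 6.634e-16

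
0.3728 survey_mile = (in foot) 1968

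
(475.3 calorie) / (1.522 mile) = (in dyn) 8.119e+04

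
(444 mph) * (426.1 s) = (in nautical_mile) 45.67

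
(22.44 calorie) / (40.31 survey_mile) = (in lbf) 0.0003254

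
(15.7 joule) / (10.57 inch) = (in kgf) 5.963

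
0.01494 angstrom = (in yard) 1.634e-12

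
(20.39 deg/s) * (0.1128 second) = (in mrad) 40.14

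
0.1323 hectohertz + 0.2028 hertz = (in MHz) 1.343e-05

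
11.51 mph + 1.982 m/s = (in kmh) 25.66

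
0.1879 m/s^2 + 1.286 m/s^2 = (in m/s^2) 1.474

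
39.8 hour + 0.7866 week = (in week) 1.024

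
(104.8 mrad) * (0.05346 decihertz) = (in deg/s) 0.0321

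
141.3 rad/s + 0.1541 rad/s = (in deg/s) 8105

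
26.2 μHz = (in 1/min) 0.001572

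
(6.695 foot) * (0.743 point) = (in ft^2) 0.005757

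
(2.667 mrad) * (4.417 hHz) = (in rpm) 11.25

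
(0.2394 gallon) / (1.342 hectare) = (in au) 4.514e-19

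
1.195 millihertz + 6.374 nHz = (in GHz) 1.195e-12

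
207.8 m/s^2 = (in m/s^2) 207.8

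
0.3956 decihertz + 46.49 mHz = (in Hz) 0.08605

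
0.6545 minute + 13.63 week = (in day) 95.41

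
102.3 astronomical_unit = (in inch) 6.025e+14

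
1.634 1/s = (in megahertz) 1.634e-06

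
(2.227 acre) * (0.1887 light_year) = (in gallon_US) 4.25e+21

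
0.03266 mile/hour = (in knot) 0.02838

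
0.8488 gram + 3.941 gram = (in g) 4.79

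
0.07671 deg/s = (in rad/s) 0.001339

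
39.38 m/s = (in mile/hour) 88.09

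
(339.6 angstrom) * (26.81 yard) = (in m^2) 8.325e-07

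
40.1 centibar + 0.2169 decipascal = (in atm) 0.3958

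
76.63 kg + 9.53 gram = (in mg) 7.664e+07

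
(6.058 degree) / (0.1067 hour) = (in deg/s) 0.01577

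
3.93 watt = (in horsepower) 0.00527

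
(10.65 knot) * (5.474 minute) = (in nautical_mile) 0.9716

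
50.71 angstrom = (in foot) 1.664e-08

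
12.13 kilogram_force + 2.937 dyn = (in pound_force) 26.74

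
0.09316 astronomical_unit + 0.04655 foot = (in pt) 3.951e+13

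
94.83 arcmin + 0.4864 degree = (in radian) 0.03607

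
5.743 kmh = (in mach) 0.004685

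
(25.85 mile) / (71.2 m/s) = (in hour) 0.1623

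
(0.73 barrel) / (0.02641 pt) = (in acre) 3.078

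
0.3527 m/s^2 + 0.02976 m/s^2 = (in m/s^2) 0.3825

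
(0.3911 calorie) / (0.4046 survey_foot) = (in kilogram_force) 1.353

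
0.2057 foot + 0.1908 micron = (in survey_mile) 3.896e-05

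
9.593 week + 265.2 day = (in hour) 7976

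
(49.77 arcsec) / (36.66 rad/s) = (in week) 1.088e-11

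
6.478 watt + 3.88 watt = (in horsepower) 0.01389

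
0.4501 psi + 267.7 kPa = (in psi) 39.28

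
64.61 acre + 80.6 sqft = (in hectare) 26.15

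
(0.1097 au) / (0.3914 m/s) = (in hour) 1.165e+07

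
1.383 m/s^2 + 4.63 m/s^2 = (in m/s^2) 6.013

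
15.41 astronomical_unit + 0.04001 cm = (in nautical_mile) 1.245e+09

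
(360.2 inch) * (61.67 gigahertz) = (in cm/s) 5.642e+13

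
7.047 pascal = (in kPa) 0.007047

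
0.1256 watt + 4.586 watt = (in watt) 4.712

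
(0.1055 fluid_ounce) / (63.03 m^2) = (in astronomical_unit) 3.309e-19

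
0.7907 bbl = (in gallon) 33.21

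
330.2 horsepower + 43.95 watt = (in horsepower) 330.3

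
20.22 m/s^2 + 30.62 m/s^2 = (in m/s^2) 50.84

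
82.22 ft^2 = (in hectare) 0.0007638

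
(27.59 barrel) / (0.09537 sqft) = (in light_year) 5.233e-14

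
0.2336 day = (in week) 0.03337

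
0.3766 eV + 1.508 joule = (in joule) 1.508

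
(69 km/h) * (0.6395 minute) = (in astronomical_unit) 4.916e-09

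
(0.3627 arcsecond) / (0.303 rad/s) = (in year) 1.84e-13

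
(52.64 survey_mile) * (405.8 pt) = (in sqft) 1.305e+05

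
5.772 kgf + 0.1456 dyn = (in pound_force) 12.73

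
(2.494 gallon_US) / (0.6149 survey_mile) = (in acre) 2.357e-09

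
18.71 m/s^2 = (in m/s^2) 18.71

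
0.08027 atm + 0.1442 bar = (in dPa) 2.255e+05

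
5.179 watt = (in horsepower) 0.006945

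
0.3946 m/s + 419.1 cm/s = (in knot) 8.914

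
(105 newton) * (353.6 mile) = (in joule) 5.975e+07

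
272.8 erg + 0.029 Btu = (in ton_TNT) 7.313e-09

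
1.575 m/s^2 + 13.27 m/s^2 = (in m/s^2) 14.84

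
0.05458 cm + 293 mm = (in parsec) 9.513e-18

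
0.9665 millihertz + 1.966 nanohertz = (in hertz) 0.0009665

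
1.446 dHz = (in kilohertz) 0.0001446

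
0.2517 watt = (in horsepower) 0.0003375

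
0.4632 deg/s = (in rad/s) 0.008084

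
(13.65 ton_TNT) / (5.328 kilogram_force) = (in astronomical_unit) 0.007307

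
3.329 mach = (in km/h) 4081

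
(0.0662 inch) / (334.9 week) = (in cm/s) 8.302e-10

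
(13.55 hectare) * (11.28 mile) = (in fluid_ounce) 8.318e+13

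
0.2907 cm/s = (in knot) 0.005651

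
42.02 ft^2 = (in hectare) 0.0003904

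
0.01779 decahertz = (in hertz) 0.1779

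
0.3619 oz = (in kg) 0.01026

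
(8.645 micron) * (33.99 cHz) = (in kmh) 1.058e-05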